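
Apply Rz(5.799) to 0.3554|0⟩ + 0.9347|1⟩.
(-0.345 - 0.0852i)|0⟩ + (-0.9074 + 0.2241i)|1⟩

Rz(5.799) = [[e^(−iθ/2), 0], [0, e^(iθ/2)]] with e^(±iθ/2) = cos(θ/2) ± i·sin(θ/2); θ = 5.799, cos(θ/2) ≈ -0.970838, sin(θ/2) ≈ 0.239735.
With a = amp(|0⟩) = 0.3554 and b = amp(|1⟩) = 0.9347:
new amp(|0⟩) = (-0.970838 - 0.239735i)·a = (-0.345 - 0.0852i)
new amp(|1⟩) = (-0.970838 + 0.239735i)·b = (-0.9074 + 0.2241i)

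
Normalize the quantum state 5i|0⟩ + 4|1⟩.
0.7809i|0⟩ + 0.6247|1⟩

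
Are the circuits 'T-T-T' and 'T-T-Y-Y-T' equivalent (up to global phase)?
Yes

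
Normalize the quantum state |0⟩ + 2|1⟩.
1/√5|0⟩ + 0.8944|1⟩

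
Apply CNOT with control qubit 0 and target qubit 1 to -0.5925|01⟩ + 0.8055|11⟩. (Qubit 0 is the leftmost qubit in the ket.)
-0.5925|01⟩ + 0.8055|10⟩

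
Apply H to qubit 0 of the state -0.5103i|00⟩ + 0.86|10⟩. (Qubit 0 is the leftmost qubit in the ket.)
(0.6081 - 0.3608i)|00⟩ + (-0.6081 - 0.3608i)|10⟩

H on qubit 0 mixes each pair of kets that differ only in qubit 0: amplitudes (a, b) of (|…0…⟩, |…1…⟩) become ((a + b)/√2, (a − b)/√2). Kets absent from the input have amplitude 0.
(|00⟩, |10⟩): (a, b) = (-0.5103i, 0.86) → ((0.6081 - 0.3608i), (-0.6081 - 0.3608i))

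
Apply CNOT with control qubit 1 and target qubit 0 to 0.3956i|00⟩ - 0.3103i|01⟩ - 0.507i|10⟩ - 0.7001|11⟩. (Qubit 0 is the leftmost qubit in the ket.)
0.3956i|00⟩ - 0.7001|01⟩ - 0.507i|10⟩ - 0.3103i|11⟩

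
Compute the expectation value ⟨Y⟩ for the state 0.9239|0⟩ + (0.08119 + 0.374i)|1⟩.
0.6911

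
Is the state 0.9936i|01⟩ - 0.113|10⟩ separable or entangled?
Entangled

Writing the state as a|00⟩ + b|01⟩ + c|10⟩ + d|11⟩, it is a product state iff ad − bc = 0.
Here (a, b, c, d) = (0, 0.9936i, -0.113, 0): ad − bc = (0)(0) − (0.9936i)(-0.113) = 0.1123i ≠ 0, so the state is entangled.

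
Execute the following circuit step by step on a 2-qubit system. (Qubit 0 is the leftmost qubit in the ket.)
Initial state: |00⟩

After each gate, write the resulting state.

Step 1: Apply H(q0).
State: 1/√2|00⟩ + 1/√2|10⟩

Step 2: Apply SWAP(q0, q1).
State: 1/√2|00⟩ + 1/√2|01⟩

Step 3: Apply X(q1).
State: 1/√2|00⟩ + 1/√2|01⟩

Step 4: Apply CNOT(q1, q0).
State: 1/√2|00⟩ + 1/√2|11⟩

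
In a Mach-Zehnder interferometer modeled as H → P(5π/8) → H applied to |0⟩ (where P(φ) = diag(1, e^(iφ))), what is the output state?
(0.3087 + 0.4619i)|0⟩ + (0.6913 - 0.4619i)|1⟩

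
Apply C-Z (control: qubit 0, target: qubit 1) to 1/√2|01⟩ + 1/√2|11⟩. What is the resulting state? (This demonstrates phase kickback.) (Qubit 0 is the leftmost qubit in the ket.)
1/√2|01⟩ - 1/√2|11⟩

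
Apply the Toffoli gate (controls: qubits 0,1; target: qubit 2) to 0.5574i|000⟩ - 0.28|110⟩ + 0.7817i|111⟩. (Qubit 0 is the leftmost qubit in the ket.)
0.5574i|000⟩ + 0.7817i|110⟩ - 0.28|111⟩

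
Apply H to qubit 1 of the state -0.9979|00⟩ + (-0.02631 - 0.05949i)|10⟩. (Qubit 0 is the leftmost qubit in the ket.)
-0.7056|00⟩ - 0.7056|01⟩ + (-0.0186 - 0.04207i)|10⟩ + (-0.0186 - 0.04207i)|11⟩

H on qubit 1 mixes each pair of kets that differ only in qubit 1: amplitudes (a, b) of (|…0…⟩, |…1…⟩) become ((a + b)/√2, (a − b)/√2). Kets absent from the input have amplitude 0.
(|00⟩, |01⟩): (a, b) = (-0.9979, 0) → (-0.7056, -0.7056)
(|10⟩, |11⟩): (a, b) = ((-0.02631 - 0.05949i), 0) → ((-0.0186 - 0.04207i), (-0.0186 - 0.04207i))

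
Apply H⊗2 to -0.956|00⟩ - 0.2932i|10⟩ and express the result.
(-0.478 - 0.1466i)|00⟩ + (-0.478 - 0.1466i)|01⟩ + (-0.478 + 0.1466i)|10⟩ + (-0.478 + 0.1466i)|11⟩

H⊗2 gives amp(|y⟩) = (1/2) Σ_x (−1)^(x·y) amp(|x⟩), where x·y is the number of positions in which both x and y have a 1.
|00⟩: (-0.956 - 0.2932i)/2 = (-0.478 - 0.1466i)
|01⟩: (-0.956 - 0.2932i)/2 = (-0.478 - 0.1466i)
|10⟩: (-0.956 + 0.2932i)/2 = (-0.478 + 0.1466i)
|11⟩: (-0.956 + 0.2932i)/2 = (-0.478 + 0.1466i)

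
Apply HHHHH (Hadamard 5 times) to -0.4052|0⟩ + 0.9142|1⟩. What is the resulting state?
0.3599|0⟩ - 0.933|1⟩

H² = I, so H^5 = H: a single Hadamard. With (a, b) = (-0.4052, 0.9142), H gives ((a + b)/√2, (a − b)/√2) = (0.3599, -0.933).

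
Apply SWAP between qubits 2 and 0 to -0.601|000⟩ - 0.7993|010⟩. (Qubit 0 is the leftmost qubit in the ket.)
-0.601|000⟩ - 0.7993|010⟩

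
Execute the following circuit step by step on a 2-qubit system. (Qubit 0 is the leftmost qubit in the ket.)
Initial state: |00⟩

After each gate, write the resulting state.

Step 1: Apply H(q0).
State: 1/√2|00⟩ + 1/√2|10⟩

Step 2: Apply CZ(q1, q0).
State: 1/√2|00⟩ + 1/√2|10⟩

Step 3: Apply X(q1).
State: 1/√2|01⟩ + 1/√2|11⟩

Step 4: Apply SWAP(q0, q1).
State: 1/√2|10⟩ + 1/√2|11⟩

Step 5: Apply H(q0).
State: 1/2|00⟩ + 1/2|01⟩ - 1/2|10⟩ - 1/2|11⟩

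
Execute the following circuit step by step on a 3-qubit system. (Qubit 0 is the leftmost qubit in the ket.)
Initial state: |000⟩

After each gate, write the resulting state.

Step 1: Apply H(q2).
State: 1/√2|000⟩ + 1/√2|001⟩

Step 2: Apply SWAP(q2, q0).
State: 1/√2|000⟩ + 1/√2|100⟩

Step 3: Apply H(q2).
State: 1/2|000⟩ + 1/2|001⟩ + 1/2|100⟩ + 1/2|101⟩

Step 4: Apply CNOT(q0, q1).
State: 1/2|000⟩ + 1/2|001⟩ + 1/2|110⟩ + 1/2|111⟩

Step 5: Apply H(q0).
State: 1/√8|000⟩ + 1/√8|001⟩ + 1/√8|010⟩ + 1/√8|011⟩ + 1/√8|100⟩ + 1/√8|101⟩ - 1/√8|110⟩ - 1/√8|111⟩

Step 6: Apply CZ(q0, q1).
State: 1/√8|000⟩ + 1/√8|001⟩ + 1/√8|010⟩ + 1/√8|011⟩ + 1/√8|100⟩ + 1/√8|101⟩ + 1/√8|110⟩ + 1/√8|111⟩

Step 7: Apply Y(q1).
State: -(1/√8)i|000⟩ - (1/√8)i|001⟩ + (1/√8)i|010⟩ + (1/√8)i|011⟩ - (1/√8)i|100⟩ - (1/√8)i|101⟩ + (1/√8)i|110⟩ + (1/√8)i|111⟩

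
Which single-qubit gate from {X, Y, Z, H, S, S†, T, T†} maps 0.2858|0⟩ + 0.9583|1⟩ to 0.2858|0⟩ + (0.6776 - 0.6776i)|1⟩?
T†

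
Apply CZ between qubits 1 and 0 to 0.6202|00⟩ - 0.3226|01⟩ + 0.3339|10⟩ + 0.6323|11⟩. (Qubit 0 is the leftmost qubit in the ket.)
0.6202|00⟩ - 0.3226|01⟩ + 0.3339|10⟩ - 0.6323|11⟩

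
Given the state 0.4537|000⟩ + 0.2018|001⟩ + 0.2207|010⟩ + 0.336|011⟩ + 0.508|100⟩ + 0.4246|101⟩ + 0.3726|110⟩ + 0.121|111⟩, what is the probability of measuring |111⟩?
0.01464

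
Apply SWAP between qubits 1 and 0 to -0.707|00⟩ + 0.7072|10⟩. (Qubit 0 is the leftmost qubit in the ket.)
-0.707|00⟩ + 0.7072|01⟩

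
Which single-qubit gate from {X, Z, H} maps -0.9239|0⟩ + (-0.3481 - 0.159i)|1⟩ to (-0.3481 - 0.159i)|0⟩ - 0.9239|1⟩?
X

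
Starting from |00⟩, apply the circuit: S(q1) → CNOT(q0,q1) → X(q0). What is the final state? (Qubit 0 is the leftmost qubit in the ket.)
|10⟩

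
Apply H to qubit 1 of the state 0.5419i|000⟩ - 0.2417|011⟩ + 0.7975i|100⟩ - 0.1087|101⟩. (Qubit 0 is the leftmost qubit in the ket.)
0.3832i|000⟩ - 0.1709|001⟩ + 0.3832i|010⟩ + 0.1709|011⟩ + 0.5639i|100⟩ - 0.07686|101⟩ + 0.5639i|110⟩ - 0.07686|111⟩

H on qubit 1 mixes each pair of kets that differ only in qubit 1: amplitudes (a, b) of (|…0…⟩, |…1…⟩) become ((a + b)/√2, (a − b)/√2). Kets absent from the input have amplitude 0.
(|000⟩, |010⟩): (a, b) = (0.5419i, 0) → (0.3832i, 0.3832i)
(|001⟩, |011⟩): (a, b) = (0, -0.2417) → (-0.1709, 0.1709)
(|100⟩, |110⟩): (a, b) = (0.7975i, 0) → (0.5639i, 0.5639i)
(|101⟩, |111⟩): (a, b) = (-0.1087, 0) → (-0.07686, -0.07686)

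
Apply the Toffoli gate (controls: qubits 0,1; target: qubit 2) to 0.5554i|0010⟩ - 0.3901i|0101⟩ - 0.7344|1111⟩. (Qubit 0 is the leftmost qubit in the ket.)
0.5554i|0010⟩ - 0.3901i|0101⟩ - 0.7344|1101⟩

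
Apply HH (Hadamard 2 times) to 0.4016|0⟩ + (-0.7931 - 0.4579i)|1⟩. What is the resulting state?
0.4016|0⟩ + (-0.7931 - 0.4579i)|1⟩

H² = I, so an even number of Hadamards cancels: H^2 = I and the state is unchanged.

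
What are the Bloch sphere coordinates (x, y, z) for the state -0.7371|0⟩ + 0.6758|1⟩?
(-0.9963, 0, 0.08661)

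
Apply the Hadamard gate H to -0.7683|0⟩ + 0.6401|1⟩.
-0.09065|0⟩ - 0.9959|1⟩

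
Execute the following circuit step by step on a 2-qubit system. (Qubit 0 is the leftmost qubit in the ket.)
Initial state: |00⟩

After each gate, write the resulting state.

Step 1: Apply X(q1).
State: |01⟩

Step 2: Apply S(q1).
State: i|01⟩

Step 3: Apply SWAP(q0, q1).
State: i|10⟩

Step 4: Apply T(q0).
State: (-1/√2 + (1/√2)i)|10⟩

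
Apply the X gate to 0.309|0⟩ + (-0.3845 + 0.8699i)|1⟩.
(-0.3845 + 0.8699i)|0⟩ + 0.309|1⟩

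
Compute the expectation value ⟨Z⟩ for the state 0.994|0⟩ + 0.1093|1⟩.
0.9761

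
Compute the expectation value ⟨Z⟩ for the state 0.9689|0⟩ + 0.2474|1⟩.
0.8776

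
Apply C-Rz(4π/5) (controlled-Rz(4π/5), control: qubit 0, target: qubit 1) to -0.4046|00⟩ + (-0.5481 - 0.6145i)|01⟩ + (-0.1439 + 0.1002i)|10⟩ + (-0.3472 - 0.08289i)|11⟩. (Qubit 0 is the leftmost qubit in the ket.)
-0.4046|00⟩ + (-0.5481 - 0.6145i)|01⟩ + (0.05083 + 0.1678i)|10⟩ + (-0.02846 - 0.3558i)|11⟩

C-Rz(4π/5) leaves the control-|0⟩ kets |00⟩, |01⟩ unchanged and applies Rz(4π/5) to qubit 1 on the control-|1⟩ pair (|10⟩, |11⟩).
Rz(4π/5) = [[e^(−iθ/2), 0], [0, e^(iθ/2)]] with e^(±iθ/2) = cos(θ/2) ± i·sin(θ/2); θ = 4π/5, cos(θ/2) ≈ 0.309017, sin(θ/2) ≈ 0.951057.
With a = amp(|10⟩) = (-0.1439 + 0.1002i) and b = amp(|11⟩) = (-0.3472 - 0.08289i):
new amp(|10⟩) = (0.309017 - 0.951057i)·a = (0.05083 + 0.1678i)
new amp(|11⟩) = (0.309017 + 0.951057i)·b = (-0.02846 - 0.3558i)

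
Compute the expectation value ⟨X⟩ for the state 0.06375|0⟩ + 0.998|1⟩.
0.1272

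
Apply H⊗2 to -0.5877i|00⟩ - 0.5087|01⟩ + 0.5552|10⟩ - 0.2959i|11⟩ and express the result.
(0.02325 - 0.4418i)|00⟩ + (0.532 - 0.1459i)|01⟩ + (-0.532 - 0.1459i)|10⟩ + (-0.02325 - 0.4418i)|11⟩

H⊗2 gives amp(|y⟩) = (1/2) Σ_x (−1)^(x·y) amp(|x⟩), where x·y is the number of positions in which both x and y have a 1.
|00⟩: (-0.5877i - 0.5087 + 0.5552 - 0.2959i)/2 = (0.02325 - 0.4418i)
|01⟩: (-0.5877i + 0.5087 + 0.5552 + 0.2959i)/2 = (0.532 - 0.1459i)
|10⟩: (-0.5877i - 0.5087 - 0.5552 + 0.2959i)/2 = (-0.532 - 0.1459i)
|11⟩: (-0.5877i + 0.5087 - 0.5552 - 0.2959i)/2 = (-0.02325 - 0.4418i)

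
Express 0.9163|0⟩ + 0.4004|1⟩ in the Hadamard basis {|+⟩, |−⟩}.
0.931|+⟩ + 0.3648|−⟩

With |ψ⟩ = α|0⟩ + β|1⟩, the Hadamard-basis coefficients are ⟨+|ψ⟩ = (α + β)/√2 and ⟨−|ψ⟩ = (α − β)/√2.
Here α = 0.9163, β = 0.4004: (α + β)/√2 = 0.931, (α − β)/√2 = 0.3648.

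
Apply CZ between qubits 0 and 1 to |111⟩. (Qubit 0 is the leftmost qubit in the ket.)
-|111⟩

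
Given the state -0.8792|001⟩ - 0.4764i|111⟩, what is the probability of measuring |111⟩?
0.227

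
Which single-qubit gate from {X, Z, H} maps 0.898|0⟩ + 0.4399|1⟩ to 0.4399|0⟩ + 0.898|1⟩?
X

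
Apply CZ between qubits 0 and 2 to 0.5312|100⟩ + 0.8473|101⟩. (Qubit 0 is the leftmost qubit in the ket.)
0.5312|100⟩ - 0.8473|101⟩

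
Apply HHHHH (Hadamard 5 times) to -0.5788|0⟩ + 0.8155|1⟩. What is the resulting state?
0.1674|0⟩ - 0.9859|1⟩

H² = I, so H^5 = H: a single Hadamard. With (a, b) = (-0.5788, 0.8155), H gives ((a + b)/√2, (a − b)/√2) = (0.1674, -0.9859).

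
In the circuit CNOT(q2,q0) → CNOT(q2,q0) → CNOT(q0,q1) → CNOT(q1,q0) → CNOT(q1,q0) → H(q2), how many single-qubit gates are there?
1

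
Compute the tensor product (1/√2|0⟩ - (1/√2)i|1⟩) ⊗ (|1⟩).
1/√2|01⟩ - (1/√2)i|11⟩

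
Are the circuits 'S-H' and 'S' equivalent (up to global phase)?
No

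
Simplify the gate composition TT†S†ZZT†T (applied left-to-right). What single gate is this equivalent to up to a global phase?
S†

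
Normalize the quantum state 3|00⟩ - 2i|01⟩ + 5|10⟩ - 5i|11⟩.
1/√7|00⟩ - 0.252i|01⟩ + 0.6299|10⟩ - 0.6299i|11⟩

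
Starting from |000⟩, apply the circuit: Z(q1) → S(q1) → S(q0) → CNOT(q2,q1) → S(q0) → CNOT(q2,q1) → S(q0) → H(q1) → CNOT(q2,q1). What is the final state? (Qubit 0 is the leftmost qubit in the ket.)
1/√2|000⟩ + 1/√2|010⟩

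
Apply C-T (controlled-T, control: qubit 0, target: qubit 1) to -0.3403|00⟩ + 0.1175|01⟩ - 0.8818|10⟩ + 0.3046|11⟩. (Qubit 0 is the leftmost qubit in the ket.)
-0.3403|00⟩ + 0.1175|01⟩ - 0.8818|10⟩ + (0.2154 + 0.2154i)|11⟩

C-T leaves the control-|0⟩ kets |00⟩, |01⟩ unchanged and applies T to qubit 1 on the control-|1⟩ pair (|10⟩, |11⟩).
T = [[1, 0], [0, (1/√2 + (1/√2)i)]].
With a = amp(|10⟩) = -0.8818 and b = amp(|11⟩) = 0.3046:
new amp(|10⟩) = (1)·a = -0.8818
new amp(|11⟩) = (1/√2 + (1/√2)i)·b = (0.2154 + 0.2154i)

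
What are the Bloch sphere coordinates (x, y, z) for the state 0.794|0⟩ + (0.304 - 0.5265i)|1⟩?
(0.4828, -0.8361, 0.2608)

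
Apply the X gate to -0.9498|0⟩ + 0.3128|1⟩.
0.3128|0⟩ - 0.9498|1⟩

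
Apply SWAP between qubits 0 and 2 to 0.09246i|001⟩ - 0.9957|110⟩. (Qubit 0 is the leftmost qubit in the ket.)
-0.9957|011⟩ + 0.09246i|100⟩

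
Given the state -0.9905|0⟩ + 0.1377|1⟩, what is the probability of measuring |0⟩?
0.9811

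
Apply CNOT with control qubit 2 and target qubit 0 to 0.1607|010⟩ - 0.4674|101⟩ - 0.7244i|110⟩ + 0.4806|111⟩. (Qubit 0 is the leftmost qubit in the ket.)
-0.4674|001⟩ + 0.1607|010⟩ + 0.4806|011⟩ - 0.7244i|110⟩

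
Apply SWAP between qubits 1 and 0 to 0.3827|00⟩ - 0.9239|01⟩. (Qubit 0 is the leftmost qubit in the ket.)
0.3827|00⟩ - 0.9239|10⟩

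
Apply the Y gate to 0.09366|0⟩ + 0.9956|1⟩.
-0.9956i|0⟩ + 0.09366i|1⟩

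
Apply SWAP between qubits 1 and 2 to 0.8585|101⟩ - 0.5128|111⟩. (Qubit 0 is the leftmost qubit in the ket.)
0.8585|110⟩ - 0.5128|111⟩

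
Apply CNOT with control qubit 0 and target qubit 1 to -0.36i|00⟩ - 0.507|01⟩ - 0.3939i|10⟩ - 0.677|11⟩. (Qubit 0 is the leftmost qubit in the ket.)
-0.36i|00⟩ - 0.507|01⟩ - 0.677|10⟩ - 0.3939i|11⟩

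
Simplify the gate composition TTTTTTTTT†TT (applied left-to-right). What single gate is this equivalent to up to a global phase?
T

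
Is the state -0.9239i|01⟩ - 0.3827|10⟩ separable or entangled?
Entangled

Writing the state as a|00⟩ + b|01⟩ + c|10⟩ + d|11⟩, it is a product state iff ad − bc = 0.
Here (a, b, c, d) = (0, -0.9239i, -0.3827, 0): ad − bc = (0)(0) − (-0.9239i)(-0.3827) = -0.3536i ≠ 0, so the state is entangled.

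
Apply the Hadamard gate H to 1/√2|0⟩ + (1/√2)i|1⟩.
(1/2 + (1/2)i)|0⟩ + (1/2 - (1/2)i)|1⟩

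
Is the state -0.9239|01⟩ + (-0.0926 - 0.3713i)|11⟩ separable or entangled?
Separable

Writing the state as a|00⟩ + b|01⟩ + c|10⟩ + d|11⟩, it is a product state iff ad − bc = 0.
Here (a, b, c, d) = (0, -0.9239, 0, (-0.0926 - 0.3713i)): ad − bc = (0)(-0.0926 - 0.3713i) − (-0.9239)(0) = 0, so the state is separable.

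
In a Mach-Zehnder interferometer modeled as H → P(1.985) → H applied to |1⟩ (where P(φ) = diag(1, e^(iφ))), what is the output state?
(0.7012 - 0.4577i)|0⟩ + (0.2988 + 0.4577i)|1⟩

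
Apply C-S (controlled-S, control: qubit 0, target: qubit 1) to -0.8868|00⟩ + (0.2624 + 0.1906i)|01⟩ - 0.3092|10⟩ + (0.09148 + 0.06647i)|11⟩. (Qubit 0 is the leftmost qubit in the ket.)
-0.8868|00⟩ + (0.2624 + 0.1906i)|01⟩ - 0.3092|10⟩ + (-0.06647 + 0.09148i)|11⟩

C-S leaves the control-|0⟩ kets |00⟩, |01⟩ unchanged and applies S to qubit 1 on the control-|1⟩ pair (|10⟩, |11⟩).
S = [[1, 0], [0, i]].
With a = amp(|10⟩) = -0.3092 and b = amp(|11⟩) = (0.09148 + 0.06647i):
new amp(|10⟩) = (1)·a = -0.3092
new amp(|11⟩) = (i)·b = (-0.06647 + 0.09148i)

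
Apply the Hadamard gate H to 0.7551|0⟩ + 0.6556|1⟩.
0.9975|0⟩ + 0.07036|1⟩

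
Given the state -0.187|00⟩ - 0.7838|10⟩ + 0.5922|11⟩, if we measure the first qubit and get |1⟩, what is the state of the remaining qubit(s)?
-0.7979|0⟩ + 0.6028|1⟩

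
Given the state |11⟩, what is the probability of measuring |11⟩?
1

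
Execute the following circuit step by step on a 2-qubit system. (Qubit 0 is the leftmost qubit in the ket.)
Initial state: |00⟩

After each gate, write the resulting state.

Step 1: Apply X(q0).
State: |10⟩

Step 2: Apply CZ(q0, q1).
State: |10⟩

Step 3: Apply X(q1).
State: |11⟩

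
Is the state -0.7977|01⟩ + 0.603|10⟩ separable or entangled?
Entangled

Writing the state as a|00⟩ + b|01⟩ + c|10⟩ + d|11⟩, it is a product state iff ad − bc = 0.
Here (a, b, c, d) = (0, -0.7977, 0.603, 0): ad − bc = (0)(0) − (-0.7977)(0.603) = 0.481 ≠ 0, so the state is entangled.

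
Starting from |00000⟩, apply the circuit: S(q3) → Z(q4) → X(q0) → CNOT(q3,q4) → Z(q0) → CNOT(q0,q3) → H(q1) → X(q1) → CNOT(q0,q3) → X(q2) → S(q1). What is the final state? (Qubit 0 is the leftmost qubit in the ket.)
-1/√2|10100⟩ - (1/√2)i|11100⟩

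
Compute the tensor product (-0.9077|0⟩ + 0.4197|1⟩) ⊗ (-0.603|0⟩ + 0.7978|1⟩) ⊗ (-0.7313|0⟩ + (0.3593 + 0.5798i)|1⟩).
-0.4003|000⟩ + (0.1967 + 0.3173i)|001⟩ + 0.5296|010⟩ + (-0.2602 - 0.4199i)|011⟩ + 0.1851|100⟩ + (-0.09093 - 0.1467i)|101⟩ - 0.2449|110⟩ + (0.1203 + 0.1941i)|111⟩

amp(|b₁b₂…⟩) = product of the factor amplitudes for bits b₁, b₂, …; only kets whose every factor amplitude is nonzero survive.
|000⟩: (-0.9077)(-0.603)(-0.7313) = -0.4003
|001⟩: (-0.9077)(-0.603)(0.3593 + 0.5798i) = (0.1967 + 0.3173i)
|010⟩: (-0.9077)(0.7978)(-0.7313) = 0.5296
|011⟩: (-0.9077)(0.7978)(0.3593 + 0.5798i) = (-0.2602 - 0.4199i)
|100⟩: (0.4197)(-0.603)(-0.7313) = 0.1851
|101⟩: (0.4197)(-0.603)(0.3593 + 0.5798i) = (-0.09093 - 0.1467i)
|110⟩: (0.4197)(0.7978)(-0.7313) = -0.2449
|111⟩: (0.4197)(0.7978)(0.3593 + 0.5798i) = (0.1203 + 0.1941i)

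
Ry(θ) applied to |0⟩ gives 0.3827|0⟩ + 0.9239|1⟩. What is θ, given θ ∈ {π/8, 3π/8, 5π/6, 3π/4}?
3π/4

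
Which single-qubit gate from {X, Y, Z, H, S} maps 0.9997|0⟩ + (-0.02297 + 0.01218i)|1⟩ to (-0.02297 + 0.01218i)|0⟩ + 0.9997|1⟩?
X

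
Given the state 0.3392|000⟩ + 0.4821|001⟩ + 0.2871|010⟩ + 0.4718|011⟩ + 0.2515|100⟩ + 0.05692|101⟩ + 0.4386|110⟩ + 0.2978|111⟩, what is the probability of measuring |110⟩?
0.1924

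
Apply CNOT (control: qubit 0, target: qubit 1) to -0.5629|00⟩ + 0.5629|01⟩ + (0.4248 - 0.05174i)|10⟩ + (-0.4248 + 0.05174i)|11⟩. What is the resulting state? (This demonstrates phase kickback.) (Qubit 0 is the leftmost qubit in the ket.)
-0.5629|00⟩ + 0.5629|01⟩ + (-0.4248 + 0.05174i)|10⟩ + (0.4248 - 0.05174i)|11⟩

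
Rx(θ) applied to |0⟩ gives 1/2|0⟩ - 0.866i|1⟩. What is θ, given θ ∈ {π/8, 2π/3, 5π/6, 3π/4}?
2π/3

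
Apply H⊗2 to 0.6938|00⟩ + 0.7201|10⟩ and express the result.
0.707|00⟩ + 0.707|01⟩ - 0.01315|10⟩ - 0.01315|11⟩

H⊗2 gives amp(|y⟩) = (1/2) Σ_x (−1)^(x·y) amp(|x⟩), where x·y is the number of positions in which both x and y have a 1.
|00⟩: (0.6938 + 0.7201)/2 = 0.707
|01⟩: (0.6938 + 0.7201)/2 = 0.707
|10⟩: (0.6938 - 0.7201)/2 = -0.01315
|11⟩: (0.6938 - 0.7201)/2 = -0.01315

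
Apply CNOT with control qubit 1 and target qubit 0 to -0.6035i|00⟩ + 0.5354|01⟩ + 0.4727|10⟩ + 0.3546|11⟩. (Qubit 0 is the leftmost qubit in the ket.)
-0.6035i|00⟩ + 0.3546|01⟩ + 0.4727|10⟩ + 0.5354|11⟩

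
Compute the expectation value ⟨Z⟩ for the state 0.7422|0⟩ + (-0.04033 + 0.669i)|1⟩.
0.1017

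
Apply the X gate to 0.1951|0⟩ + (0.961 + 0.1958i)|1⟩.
(0.961 + 0.1958i)|0⟩ + 0.1951|1⟩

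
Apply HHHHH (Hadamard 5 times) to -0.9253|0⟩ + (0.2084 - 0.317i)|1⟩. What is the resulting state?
(-0.5069 - 0.2242i)|0⟩ + (-0.8016 + 0.2242i)|1⟩

H² = I, so H^5 = H: a single Hadamard. With (a, b) = (-0.9253, (0.2084 - 0.317i)), H gives ((a + b)/√2, (a − b)/√2) = ((-0.5069 - 0.2242i), (-0.8016 + 0.2242i)).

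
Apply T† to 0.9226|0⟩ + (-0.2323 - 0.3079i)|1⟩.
0.9226|0⟩ + (-0.382 - 0.05346i)|1⟩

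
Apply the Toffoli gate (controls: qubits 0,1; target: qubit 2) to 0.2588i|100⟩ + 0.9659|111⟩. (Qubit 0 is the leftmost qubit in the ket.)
0.2588i|100⟩ + 0.9659|110⟩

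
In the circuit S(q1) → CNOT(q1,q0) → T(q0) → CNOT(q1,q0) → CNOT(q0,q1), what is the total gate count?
5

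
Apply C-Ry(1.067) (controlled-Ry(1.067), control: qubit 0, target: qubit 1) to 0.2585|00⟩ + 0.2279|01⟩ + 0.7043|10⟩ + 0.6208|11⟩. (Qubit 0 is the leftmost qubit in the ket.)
0.2585|00⟩ + 0.2279|01⟩ + 0.2907|10⟩ + 0.8927|11⟩

C-Ry(1.067) leaves the control-|0⟩ kets |00⟩, |01⟩ unchanged and applies Ry(1.067) to qubit 1 on the control-|1⟩ pair (|10⟩, |11⟩).
Ry(1.067) = [[cos(θ/2), −sin(θ/2)], [sin(θ/2), cos(θ/2)]]; θ = 1.067, cos(θ/2) ≈ 0.861032, sin(θ/2) ≈ 0.50855.
With a = amp(|10⟩) = 0.7043 and b = amp(|11⟩) = 0.6208:
new amp(|10⟩) = (0.861032)·a + (-0.50855)·b = 0.2907
new amp(|11⟩) = (0.50855)·a + (0.861032)·b = 0.8927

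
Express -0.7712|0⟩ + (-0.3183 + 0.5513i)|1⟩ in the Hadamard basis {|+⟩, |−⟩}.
(-0.7704 + 0.3898i)|+⟩ + (-0.3202 - 0.3898i)|−⟩

With |ψ⟩ = α|0⟩ + β|1⟩, the Hadamard-basis coefficients are ⟨+|ψ⟩ = (α + β)/√2 and ⟨−|ψ⟩ = (α − β)/√2.
Here α = -0.7712, β = (-0.3183 + 0.5513i): (α + β)/√2 = (-0.7704 + 0.3898i), (α − β)/√2 = (-0.3202 - 0.3898i).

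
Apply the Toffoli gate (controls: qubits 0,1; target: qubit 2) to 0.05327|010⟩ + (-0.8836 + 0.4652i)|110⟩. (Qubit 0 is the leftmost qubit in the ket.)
0.05327|010⟩ + (-0.8836 + 0.4652i)|111⟩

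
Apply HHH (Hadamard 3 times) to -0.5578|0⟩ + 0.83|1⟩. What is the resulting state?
0.1925|0⟩ - 0.9813|1⟩

H² = I, so H^3 = H: a single Hadamard. With (a, b) = (-0.5578, 0.83), H gives ((a + b)/√2, (a − b)/√2) = (0.1925, -0.9813).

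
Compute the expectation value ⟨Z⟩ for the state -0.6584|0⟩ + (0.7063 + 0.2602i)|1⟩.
-0.1331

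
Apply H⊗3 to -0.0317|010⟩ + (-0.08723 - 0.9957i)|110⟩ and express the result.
(-0.04205 - 0.352i)|000⟩ + (-0.04205 - 0.352i)|001⟩ + (0.04205 + 0.352i)|010⟩ + (0.04205 + 0.352i)|011⟩ + (0.01963 + 0.352i)|100⟩ + (0.01963 + 0.352i)|101⟩ + (-0.01963 - 0.352i)|110⟩ + (-0.01963 - 0.352i)|111⟩

H⊗3 gives amp(|y⟩) = (1/2√2) Σ_x (−1)^(x·y) amp(|x⟩), where x·y is the number of positions in which both x and y have a 1.
|000⟩: (-0.0317 + (-0.08723 - 0.9957i))/(2√2) = (-0.04205 - 0.352i)
|001⟩: (-0.0317 + (-0.08723 - 0.9957i))/(2√2) = (-0.04205 - 0.352i)
|010⟩: (0.0317 - (-0.08723 - 0.9957i))/(2√2) = (0.04205 + 0.352i)
|011⟩: (0.0317 - (-0.08723 - 0.9957i))/(2√2) = (0.04205 + 0.352i)
|100⟩: (-0.0317 - (-0.08723 - 0.9957i))/(2√2) = (0.01963 + 0.352i)
|101⟩: (-0.0317 - (-0.08723 - 0.9957i))/(2√2) = (0.01963 + 0.352i)
|110⟩: (0.0317 + (-0.08723 - 0.9957i))/(2√2) = (-0.01963 - 0.352i)
|111⟩: (0.0317 + (-0.08723 - 0.9957i))/(2√2) = (-0.01963 - 0.352i)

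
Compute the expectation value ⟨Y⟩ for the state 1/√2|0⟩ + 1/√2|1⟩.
0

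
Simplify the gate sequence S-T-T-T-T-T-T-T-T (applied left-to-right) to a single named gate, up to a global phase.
S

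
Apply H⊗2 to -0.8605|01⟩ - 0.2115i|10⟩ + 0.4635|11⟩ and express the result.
(-0.1985 - 0.1058i)|00⟩ + (0.1985 - 0.1058i)|01⟩ + (-0.662 + 0.1058i)|10⟩ + (0.662 + 0.1058i)|11⟩

H⊗2 gives amp(|y⟩) = (1/2) Σ_x (−1)^(x·y) amp(|x⟩), where x·y is the number of positions in which both x and y have a 1.
|00⟩: (-0.8605 - 0.2115i + 0.4635)/2 = (-0.1985 - 0.1058i)
|01⟩: (0.8605 - 0.2115i - 0.4635)/2 = (0.1985 - 0.1058i)
|10⟩: (-0.8605 + 0.2115i - 0.4635)/2 = (-0.662 + 0.1058i)
|11⟩: (0.8605 + 0.2115i + 0.4635)/2 = (0.662 + 0.1058i)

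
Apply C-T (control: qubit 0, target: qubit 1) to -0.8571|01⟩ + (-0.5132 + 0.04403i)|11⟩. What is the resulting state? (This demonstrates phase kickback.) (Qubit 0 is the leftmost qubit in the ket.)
-0.8571|01⟩ + (-0.394 - 0.3318i)|11⟩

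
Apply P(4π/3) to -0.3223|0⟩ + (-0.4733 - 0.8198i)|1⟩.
-0.3223|0⟩ + (-0.4733 + 0.8198i)|1⟩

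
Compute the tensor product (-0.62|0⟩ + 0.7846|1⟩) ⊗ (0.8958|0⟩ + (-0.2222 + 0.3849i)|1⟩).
-0.5554|00⟩ + (0.1378 - 0.2386i)|01⟩ + 0.7028|10⟩ + (-0.1743 + 0.302i)|11⟩

amp(|b₁b₂…⟩) = product of the factor amplitudes for bits b₁, b₂, …; only kets whose every factor amplitude is nonzero survive.
|00⟩: (-0.62)(0.8958) = -0.5554
|01⟩: (-0.62)(-0.2222 + 0.3849i) = (0.1378 - 0.2386i)
|10⟩: (0.7846)(0.8958) = 0.7028
|11⟩: (0.7846)(-0.2222 + 0.3849i) = (-0.1743 + 0.302i)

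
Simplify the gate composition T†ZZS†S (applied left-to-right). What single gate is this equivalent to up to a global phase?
T†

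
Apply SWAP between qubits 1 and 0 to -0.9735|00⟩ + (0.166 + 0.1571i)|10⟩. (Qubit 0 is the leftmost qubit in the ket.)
-0.9735|00⟩ + (0.166 + 0.1571i)|01⟩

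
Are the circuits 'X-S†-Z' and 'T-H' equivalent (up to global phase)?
No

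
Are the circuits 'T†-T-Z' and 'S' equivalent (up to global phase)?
No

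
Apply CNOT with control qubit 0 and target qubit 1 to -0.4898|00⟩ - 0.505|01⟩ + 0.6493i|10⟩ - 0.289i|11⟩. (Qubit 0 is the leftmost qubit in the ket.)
-0.4898|00⟩ - 0.505|01⟩ - 0.289i|10⟩ + 0.6493i|11⟩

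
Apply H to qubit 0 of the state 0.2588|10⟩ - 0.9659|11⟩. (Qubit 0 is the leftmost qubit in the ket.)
0.183|00⟩ - 0.683|01⟩ - 0.183|10⟩ + 0.683|11⟩

H on qubit 0 mixes each pair of kets that differ only in qubit 0: amplitudes (a, b) of (|…0…⟩, |…1…⟩) become ((a + b)/√2, (a − b)/√2). Kets absent from the input have amplitude 0.
(|00⟩, |10⟩): (a, b) = (0, 0.2588) → (0.183, -0.183)
(|01⟩, |11⟩): (a, b) = (0, -0.9659) → (-0.683, 0.683)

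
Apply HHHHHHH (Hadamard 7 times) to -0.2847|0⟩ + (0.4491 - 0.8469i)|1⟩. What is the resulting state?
(0.1162 - 0.5988i)|0⟩ + (-0.5189 + 0.5988i)|1⟩

H² = I, so H^7 = H: a single Hadamard. With (a, b) = (-0.2847, (0.4491 - 0.8469i)), H gives ((a + b)/√2, (a − b)/√2) = ((0.1162 - 0.5988i), (-0.5189 + 0.5988i)).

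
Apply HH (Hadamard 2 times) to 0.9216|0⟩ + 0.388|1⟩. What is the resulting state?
0.9216|0⟩ + 0.388|1⟩

H² = I, so an even number of Hadamards cancels: H^2 = I and the state is unchanged.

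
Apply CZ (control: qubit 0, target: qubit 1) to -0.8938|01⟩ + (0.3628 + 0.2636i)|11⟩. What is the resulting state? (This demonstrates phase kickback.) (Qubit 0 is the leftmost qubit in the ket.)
-0.8938|01⟩ + (-0.3628 - 0.2636i)|11⟩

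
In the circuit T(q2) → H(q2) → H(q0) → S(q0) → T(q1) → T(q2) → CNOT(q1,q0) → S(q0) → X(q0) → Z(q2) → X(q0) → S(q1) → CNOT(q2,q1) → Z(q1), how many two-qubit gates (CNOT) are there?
2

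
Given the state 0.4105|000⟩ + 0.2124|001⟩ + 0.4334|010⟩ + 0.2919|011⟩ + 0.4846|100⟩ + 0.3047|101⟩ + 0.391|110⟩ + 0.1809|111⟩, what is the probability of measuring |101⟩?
0.09284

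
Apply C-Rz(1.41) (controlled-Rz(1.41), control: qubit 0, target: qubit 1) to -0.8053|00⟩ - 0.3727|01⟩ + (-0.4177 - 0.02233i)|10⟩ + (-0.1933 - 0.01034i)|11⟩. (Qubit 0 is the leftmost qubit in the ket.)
-0.8053|00⟩ - 0.3727|01⟩ + (-0.3326 + 0.2537i)|10⟩ + (-0.1405 - 0.1331i)|11⟩

C-Rz(1.41) leaves the control-|0⟩ kets |00⟩, |01⟩ unchanged and applies Rz(1.41) to qubit 1 on the control-|1⟩ pair (|10⟩, |11⟩).
Rz(1.41) = [[e^(−iθ/2), 0], [0, e^(iθ/2)]] with e^(±iθ/2) = cos(θ/2) ± i·sin(θ/2); θ = 1.41, cos(θ/2) ≈ 0.761612, sin(θ/2) ≈ 0.648034.
With a = amp(|10⟩) = (-0.4177 - 0.02233i) and b = amp(|11⟩) = (-0.1933 - 0.01034i):
new amp(|10⟩) = (0.761612 - 0.648034i)·a = (-0.3326 + 0.2537i)
new amp(|11⟩) = (0.761612 + 0.648034i)·b = (-0.1405 - 0.1331i)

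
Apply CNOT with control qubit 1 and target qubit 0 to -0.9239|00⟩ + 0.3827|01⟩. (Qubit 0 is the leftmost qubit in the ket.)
-0.9239|00⟩ + 0.3827|11⟩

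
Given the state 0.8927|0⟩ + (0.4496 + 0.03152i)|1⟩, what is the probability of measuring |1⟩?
0.2031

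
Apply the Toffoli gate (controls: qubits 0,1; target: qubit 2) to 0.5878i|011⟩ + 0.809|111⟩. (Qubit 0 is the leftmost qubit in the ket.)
0.5878i|011⟩ + 0.809|110⟩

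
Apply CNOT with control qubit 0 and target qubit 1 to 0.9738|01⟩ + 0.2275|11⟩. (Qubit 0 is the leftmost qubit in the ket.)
0.9738|01⟩ + 0.2275|10⟩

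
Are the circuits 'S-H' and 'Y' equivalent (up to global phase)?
No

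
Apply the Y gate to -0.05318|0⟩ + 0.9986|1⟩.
-0.9986i|0⟩ - 0.05318i|1⟩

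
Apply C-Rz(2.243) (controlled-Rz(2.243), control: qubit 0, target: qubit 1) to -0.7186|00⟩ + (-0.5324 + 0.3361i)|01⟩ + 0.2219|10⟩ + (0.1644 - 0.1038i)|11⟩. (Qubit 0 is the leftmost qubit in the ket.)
-0.7186|00⟩ + (-0.5324 + 0.3361i)|01⟩ + (0.09638 - 0.1999i)|10⟩ + (0.1649 + 0.103i)|11⟩

C-Rz(2.243) leaves the control-|0⟩ kets |00⟩, |01⟩ unchanged and applies Rz(2.243) to qubit 1 on the control-|1⟩ pair (|10⟩, |11⟩).
Rz(2.243) = [[e^(−iθ/2), 0], [0, e^(iθ/2)]] with e^(±iθ/2) = cos(θ/2) ± i·sin(θ/2); θ = 2.243, cos(θ/2) ≈ 0.434332, sin(θ/2) ≈ 0.900753.
With a = amp(|10⟩) = 0.2219 and b = amp(|11⟩) = (0.1644 - 0.1038i):
new amp(|10⟩) = (0.434332 - 0.900753i)·a = (0.09638 - 0.1999i)
new amp(|11⟩) = (0.434332 + 0.900753i)·b = (0.1649 + 0.103i)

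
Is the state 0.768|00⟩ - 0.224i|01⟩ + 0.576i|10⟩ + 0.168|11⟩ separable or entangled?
Separable

Writing the state as a|00⟩ + b|01⟩ + c|10⟩ + d|11⟩, it is a product state iff ad − bc = 0.
Here (a, b, c, d) = (0.768, -0.224i, 0.576i, 0.168): ad − bc = (0.768)(0.168) − (-0.224i)(0.576i) = 0, so the state is separable.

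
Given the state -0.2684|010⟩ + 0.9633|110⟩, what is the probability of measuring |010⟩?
0.07204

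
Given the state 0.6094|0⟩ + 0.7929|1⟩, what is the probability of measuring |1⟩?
0.6287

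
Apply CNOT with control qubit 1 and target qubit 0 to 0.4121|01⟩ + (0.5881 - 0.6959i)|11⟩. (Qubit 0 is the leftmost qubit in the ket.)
(0.5881 - 0.6959i)|01⟩ + 0.4121|11⟩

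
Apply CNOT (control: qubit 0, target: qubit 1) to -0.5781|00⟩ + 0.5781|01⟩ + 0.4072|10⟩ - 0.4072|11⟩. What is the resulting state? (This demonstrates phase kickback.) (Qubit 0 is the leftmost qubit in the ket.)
-0.5781|00⟩ + 0.5781|01⟩ - 0.4072|10⟩ + 0.4072|11⟩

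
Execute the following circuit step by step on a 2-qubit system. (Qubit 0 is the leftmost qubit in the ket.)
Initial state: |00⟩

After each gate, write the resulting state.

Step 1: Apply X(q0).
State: |10⟩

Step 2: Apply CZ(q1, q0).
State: |10⟩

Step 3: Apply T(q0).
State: (1/√2 + (1/√2)i)|10⟩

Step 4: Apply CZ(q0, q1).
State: (1/√2 + (1/√2)i)|10⟩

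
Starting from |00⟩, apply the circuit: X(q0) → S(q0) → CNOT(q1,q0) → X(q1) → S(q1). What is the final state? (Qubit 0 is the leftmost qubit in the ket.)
-|11⟩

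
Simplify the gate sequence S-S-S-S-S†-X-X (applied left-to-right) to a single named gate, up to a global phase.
S†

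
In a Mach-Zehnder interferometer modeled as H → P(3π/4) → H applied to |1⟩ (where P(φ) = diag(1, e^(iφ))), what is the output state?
(0.8536 - (1/√8)i)|0⟩ + (0.1464 + (1/√8)i)|1⟩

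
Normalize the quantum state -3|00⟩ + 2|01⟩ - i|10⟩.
-0.8018|00⟩ + 0.5345|01⟩ - 0.2673i|10⟩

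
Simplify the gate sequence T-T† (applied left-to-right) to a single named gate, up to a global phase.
I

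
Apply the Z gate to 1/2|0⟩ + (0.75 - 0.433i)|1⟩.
1/2|0⟩ + (-0.75 + 0.433i)|1⟩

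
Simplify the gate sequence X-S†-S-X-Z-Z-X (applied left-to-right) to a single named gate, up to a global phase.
X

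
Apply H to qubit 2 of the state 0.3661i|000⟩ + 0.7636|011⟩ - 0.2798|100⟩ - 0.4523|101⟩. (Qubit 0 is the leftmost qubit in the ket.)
0.2589i|000⟩ + 0.2589i|001⟩ + 0.5399|010⟩ - 0.5399|011⟩ - 0.5177|100⟩ + 0.122|101⟩

H on qubit 2 mixes each pair of kets that differ only in qubit 2: amplitudes (a, b) of (|…0…⟩, |…1…⟩) become ((a + b)/√2, (a − b)/√2). Kets absent from the input have amplitude 0.
(|000⟩, |001⟩): (a, b) = (0.3661i, 0) → (0.2589i, 0.2589i)
(|010⟩, |011⟩): (a, b) = (0, 0.7636) → (0.5399, -0.5399)
(|100⟩, |101⟩): (a, b) = (-0.2798, -0.4523) → (-0.5177, 0.122)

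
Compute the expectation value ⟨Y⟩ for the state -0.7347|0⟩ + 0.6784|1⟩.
0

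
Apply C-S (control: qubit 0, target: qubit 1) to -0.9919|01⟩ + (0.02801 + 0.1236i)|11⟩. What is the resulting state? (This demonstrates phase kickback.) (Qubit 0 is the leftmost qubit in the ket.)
-0.9919|01⟩ + (-0.1236 + 0.02801i)|11⟩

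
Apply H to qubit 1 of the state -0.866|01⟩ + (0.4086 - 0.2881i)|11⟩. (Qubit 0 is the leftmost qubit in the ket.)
-0.6124|00⟩ + 0.6124|01⟩ + (0.2889 - 0.2037i)|10⟩ + (-0.2889 + 0.2037i)|11⟩

H on qubit 1 mixes each pair of kets that differ only in qubit 1: amplitudes (a, b) of (|…0…⟩, |…1…⟩) become ((a + b)/√2, (a − b)/√2). Kets absent from the input have amplitude 0.
(|00⟩, |01⟩): (a, b) = (0, -0.866) → (-0.6124, 0.6124)
(|10⟩, |11⟩): (a, b) = (0, (0.4086 - 0.2881i)) → ((0.2889 - 0.2037i), (-0.2889 + 0.2037i))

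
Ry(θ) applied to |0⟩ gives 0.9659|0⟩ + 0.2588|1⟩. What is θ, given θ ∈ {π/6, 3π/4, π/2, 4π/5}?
π/6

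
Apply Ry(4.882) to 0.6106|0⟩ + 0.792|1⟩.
-0.9774|0⟩ - 0.2118|1⟩

Ry(4.882) = [[cos(θ/2), −sin(θ/2)], [sin(θ/2), cos(θ/2)]]; θ = 4.882, cos(θ/2) ≈ -0.76446, sin(θ/2) ≈ 0.644671.
With a = amp(|0⟩) = 0.6106 and b = amp(|1⟩) = 0.792:
new amp(|0⟩) = (-0.76446)·a + (-0.644671)·b = -0.9774
new amp(|1⟩) = (0.644671)·a + (-0.76446)·b = -0.2118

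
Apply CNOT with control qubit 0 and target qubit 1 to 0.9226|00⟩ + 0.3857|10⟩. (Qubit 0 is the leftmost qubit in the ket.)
0.9226|00⟩ + 0.3857|11⟩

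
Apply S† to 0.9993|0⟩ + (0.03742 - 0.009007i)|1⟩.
0.9993|0⟩ + (-0.009007 - 0.03742i)|1⟩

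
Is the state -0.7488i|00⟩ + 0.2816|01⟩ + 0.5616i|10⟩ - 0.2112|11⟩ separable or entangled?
Separable

Writing the state as a|00⟩ + b|01⟩ + c|10⟩ + d|11⟩, it is a product state iff ad − bc = 0.
Here (a, b, c, d) = (-0.7488i, 0.2816, 0.5616i, -0.2112): ad − bc = (-0.7488i)(-0.2112) − (0.2816)(0.5616i) = 0, so the state is separable.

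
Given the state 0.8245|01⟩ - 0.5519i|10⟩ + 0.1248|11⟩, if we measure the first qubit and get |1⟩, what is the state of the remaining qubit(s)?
-0.9754i|0⟩ + 0.2206|1⟩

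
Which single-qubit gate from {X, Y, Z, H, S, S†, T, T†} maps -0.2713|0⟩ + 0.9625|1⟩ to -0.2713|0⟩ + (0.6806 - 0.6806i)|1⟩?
T†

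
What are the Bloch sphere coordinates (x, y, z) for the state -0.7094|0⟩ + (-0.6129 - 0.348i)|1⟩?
(0.8696, 0.4937, 0.006498)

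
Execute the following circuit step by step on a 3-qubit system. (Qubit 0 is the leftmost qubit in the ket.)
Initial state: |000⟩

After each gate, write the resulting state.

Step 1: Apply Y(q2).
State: i|001⟩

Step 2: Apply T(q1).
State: i|001⟩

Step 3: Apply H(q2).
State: (1/√2)i|000⟩ - (1/√2)i|001⟩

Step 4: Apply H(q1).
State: (1/2)i|000⟩ - (1/2)i|001⟩ + (1/2)i|010⟩ - (1/2)i|011⟩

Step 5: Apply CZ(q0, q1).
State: (1/2)i|000⟩ - (1/2)i|001⟩ + (1/2)i|010⟩ - (1/2)i|011⟩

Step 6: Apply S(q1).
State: (1/2)i|000⟩ - (1/2)i|001⟩ - 1/2|010⟩ + 1/2|011⟩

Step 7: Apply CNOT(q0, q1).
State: (1/2)i|000⟩ - (1/2)i|001⟩ - 1/2|010⟩ + 1/2|011⟩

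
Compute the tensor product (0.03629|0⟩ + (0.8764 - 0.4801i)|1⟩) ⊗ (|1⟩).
0.03629|01⟩ + (0.8764 - 0.4801i)|11⟩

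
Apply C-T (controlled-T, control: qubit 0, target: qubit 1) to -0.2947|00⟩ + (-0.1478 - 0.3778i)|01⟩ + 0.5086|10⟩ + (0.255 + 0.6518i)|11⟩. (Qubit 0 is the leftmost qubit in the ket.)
-0.2947|00⟩ + (-0.1478 - 0.3778i)|01⟩ + 0.5086|10⟩ + (-0.2806 + 0.6412i)|11⟩

C-T leaves the control-|0⟩ kets |00⟩, |01⟩ unchanged and applies T to qubit 1 on the control-|1⟩ pair (|10⟩, |11⟩).
T = [[1, 0], [0, (1/√2 + (1/√2)i)]].
With a = amp(|10⟩) = 0.5086 and b = amp(|11⟩) = (0.255 + 0.6518i):
new amp(|10⟩) = (1)·a = 0.5086
new amp(|11⟩) = (1/√2 + (1/√2)i)·b = (-0.2806 + 0.6412i)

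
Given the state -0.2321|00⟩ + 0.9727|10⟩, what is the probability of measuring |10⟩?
0.9461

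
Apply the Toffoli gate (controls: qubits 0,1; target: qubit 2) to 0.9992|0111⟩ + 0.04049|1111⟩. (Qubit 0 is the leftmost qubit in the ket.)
0.9992|0111⟩ + 0.04049|1101⟩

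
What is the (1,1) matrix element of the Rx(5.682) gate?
-0.9552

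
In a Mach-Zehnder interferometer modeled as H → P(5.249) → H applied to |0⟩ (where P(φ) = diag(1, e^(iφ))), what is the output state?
(0.7556 - 0.4297i)|0⟩ + (0.2444 + 0.4297i)|1⟩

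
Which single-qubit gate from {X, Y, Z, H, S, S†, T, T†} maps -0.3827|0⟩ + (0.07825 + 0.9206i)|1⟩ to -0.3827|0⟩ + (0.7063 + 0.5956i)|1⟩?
T†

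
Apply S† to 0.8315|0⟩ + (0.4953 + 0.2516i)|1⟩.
0.8315|0⟩ + (0.2516 - 0.4953i)|1⟩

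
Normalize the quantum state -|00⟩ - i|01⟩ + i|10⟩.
-1/√3|00⟩ - (1/√3)i|01⟩ + (1/√3)i|10⟩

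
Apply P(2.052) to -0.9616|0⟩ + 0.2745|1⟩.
-0.9616|0⟩ + (-0.1271 + 0.2433i)|1⟩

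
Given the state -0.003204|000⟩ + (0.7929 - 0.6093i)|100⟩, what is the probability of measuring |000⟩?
0.00001027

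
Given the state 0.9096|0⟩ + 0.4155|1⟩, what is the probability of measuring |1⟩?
0.1726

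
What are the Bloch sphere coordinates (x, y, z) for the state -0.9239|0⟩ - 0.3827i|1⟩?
(0, 0.7072, 0.7071)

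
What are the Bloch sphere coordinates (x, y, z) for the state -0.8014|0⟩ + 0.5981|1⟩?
(-0.9586, 0, 0.2845)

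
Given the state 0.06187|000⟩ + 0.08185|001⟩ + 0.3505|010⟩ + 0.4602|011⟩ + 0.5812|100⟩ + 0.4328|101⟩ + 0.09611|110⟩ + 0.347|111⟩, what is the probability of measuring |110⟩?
0.009237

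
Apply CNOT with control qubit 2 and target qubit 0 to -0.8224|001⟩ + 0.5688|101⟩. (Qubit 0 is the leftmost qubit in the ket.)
0.5688|001⟩ - 0.8224|101⟩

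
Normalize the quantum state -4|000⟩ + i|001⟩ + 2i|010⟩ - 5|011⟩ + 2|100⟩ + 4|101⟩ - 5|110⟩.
-0.4193|000⟩ + 0.1048i|001⟩ + 0.2097i|010⟩ - 0.5241|011⟩ + 0.2097|100⟩ + 0.4193|101⟩ - 0.5241|110⟩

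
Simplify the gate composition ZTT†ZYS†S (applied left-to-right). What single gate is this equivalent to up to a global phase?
Y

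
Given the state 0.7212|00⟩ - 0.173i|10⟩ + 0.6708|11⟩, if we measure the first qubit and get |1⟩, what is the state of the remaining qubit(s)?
-0.2497i|0⟩ + 0.9683|1⟩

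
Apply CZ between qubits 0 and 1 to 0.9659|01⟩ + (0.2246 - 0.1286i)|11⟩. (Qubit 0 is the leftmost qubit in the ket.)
0.9659|01⟩ + (-0.2246 + 0.1286i)|11⟩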